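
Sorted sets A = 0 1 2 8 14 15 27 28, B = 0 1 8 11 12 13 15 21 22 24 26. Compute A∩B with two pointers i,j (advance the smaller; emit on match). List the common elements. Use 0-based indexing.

intersection = [0, 1, 8, 15]

[i=0,j=0] 0==0 emit → i++,j++
[i=1,j=1] 1==1 emit → i++,j++
[i=2,j=2] 2<8 → i++
[i=3,j=2] 8==8 emit → i++,j++
[i=4,j=3] 14>11 → j++
[i=4,j=4] 14>12 → j++
[i=4,j=5] 14>13 → j++
[i=4,j=6] 14<15 → i++
[i=5,j=6] 15==15 emit → i++,j++
[i=6,j=7] 27>21 → j++
[i=6,j=8] 27>22 → j++
[i=6,j=9] 27>24 → j++
[i=6,j=10] 27>26 → j++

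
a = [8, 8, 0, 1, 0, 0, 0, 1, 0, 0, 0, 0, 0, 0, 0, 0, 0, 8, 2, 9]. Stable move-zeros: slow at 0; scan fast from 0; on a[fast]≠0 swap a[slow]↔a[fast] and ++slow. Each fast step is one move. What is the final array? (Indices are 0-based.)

slow=0 fast=0: a[fast]=8≠0 swap→a[0]=8, slow++,fast++
slow=1 fast=1: a[fast]=8≠0 swap→a[1]=8, slow++,fast++
slow=2 fast=2: a[fast]=0, fast++
slow=2 fast=3: a[fast]=1≠0 swap→a[2]=1, slow++,fast++
slow=3 fast=4: a[fast]=0, fast++
slow=3 fast=5: a[fast]=0, fast++
slow=3 fast=6: a[fast]=0, fast++
slow=3 fast=7: a[fast]=1≠0 swap→a[3]=1, slow++,fast++
slow=4 fast=8: a[fast]=0, fast++
slow=4 fast=9: a[fast]=0, fast++
slow=4 fast=10: a[fast]=0, fast++
slow=4 fast=11: a[fast]=0, fast++
slow=4 fast=12: a[fast]=0, fast++
slow=4 fast=13: a[fast]=0, fast++
slow=4 fast=14: a[fast]=0, fast++
slow=4 fast=15: a[fast]=0, fast++
slow=4 fast=16: a[fast]=0, fast++
slow=4 fast=17: a[fast]=8≠0 swap→a[4]=8, slow++,fast++
slow=5 fast=18: a[fast]=2≠0 swap→a[5]=2, slow++,fast++
slow=6 fast=19: a[fast]=9≠0 swap→a[6]=9, slow++,fast++

[8, 8, 1, 1, 8, 2, 9, 0, 0, 0, 0, 0, 0, 0, 0, 0, 0, 0, 0, 0]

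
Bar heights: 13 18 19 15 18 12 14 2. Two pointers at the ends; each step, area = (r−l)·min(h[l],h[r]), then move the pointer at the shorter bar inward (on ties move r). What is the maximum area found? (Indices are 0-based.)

max area = 78

l=0 r=7: min(13,2)*7=14 best=14 *, r--
l=0 r=6: min(13,14)*6=78 best=78 *, l++
l=1 r=6: min(18,14)*5=70 best=78, r--
l=1 r=5: min(18,12)*4=48 best=78, r--
l=1 r=4: min(18,18)*3=54 best=78, r--
l=1 r=3: min(18,15)*2=30 best=78, r--
l=1 r=2: min(18,19)*1=18 best=78, l++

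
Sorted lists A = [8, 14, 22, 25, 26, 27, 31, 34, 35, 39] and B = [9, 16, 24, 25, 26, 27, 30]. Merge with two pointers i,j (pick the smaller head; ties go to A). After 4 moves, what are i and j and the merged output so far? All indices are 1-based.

i=1 j=1: A[i]=8<=B[j]=9 take 8, i++
i=2 j=1: A[i]=14>B[j]=9 take 9, j++
i=2 j=2: A[i]=14<=B[j]=16 take 14, i++
i=3 j=2: A[i]=22>B[j]=16 take 16, j++

i=3, j=3, merged so far=[8, 9, 14, 16]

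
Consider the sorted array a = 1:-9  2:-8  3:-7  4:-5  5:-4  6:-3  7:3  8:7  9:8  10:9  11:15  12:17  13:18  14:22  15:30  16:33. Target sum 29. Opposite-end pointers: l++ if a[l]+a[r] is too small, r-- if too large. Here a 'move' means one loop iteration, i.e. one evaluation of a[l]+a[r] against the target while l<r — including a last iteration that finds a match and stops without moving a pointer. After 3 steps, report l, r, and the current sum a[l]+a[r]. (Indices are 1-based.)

l=1 r=16: -9+33=24 <29, l++
l=2 r=16: -8+33=25 <29, l++
l=3 r=16: -7+33=26 <29, l++

l=4, r=16, sum=28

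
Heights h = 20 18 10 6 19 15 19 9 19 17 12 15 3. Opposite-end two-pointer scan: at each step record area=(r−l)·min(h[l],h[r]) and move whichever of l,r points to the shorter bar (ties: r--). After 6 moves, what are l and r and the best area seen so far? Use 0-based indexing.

l=0, r=6, best area=165

l=0 r=12: min(20,3)*12=36 best=36 *, r--
l=0 r=11: min(20,15)*11=165 best=165 *, r--
l=0 r=10: min(20,12)*10=120 best=165, r--
l=0 r=9: min(20,17)*9=153 best=165, r--
l=0 r=8: min(20,19)*8=152 best=165, r--
l=0 r=7: min(20,9)*7=63 best=165, r--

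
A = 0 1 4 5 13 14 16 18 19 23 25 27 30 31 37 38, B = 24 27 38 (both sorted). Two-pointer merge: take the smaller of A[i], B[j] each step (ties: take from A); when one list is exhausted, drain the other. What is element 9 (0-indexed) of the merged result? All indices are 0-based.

i=0 j=0: A[i]=0<=B[j]=24 take 0, i++
i=1 j=0: A[i]=1<=B[j]=24 take 1, i++
i=2 j=0: A[i]=4<=B[j]=24 take 4, i++
i=3 j=0: A[i]=5<=B[j]=24 take 5, i++
i=4 j=0: A[i]=13<=B[j]=24 take 13, i++
i=5 j=0: A[i]=14<=B[j]=24 take 14, i++
i=6 j=0: A[i]=16<=B[j]=24 take 16, i++
i=7 j=0: A[i]=18<=B[j]=24 take 18, i++
i=8 j=0: A[i]=19<=B[j]=24 take 19, i++
i=9 j=0: A[i]=23<=B[j]=24 take 23, i++
i=10 j=0: A[i]=25>B[j]=24 take 24, j++
i=10 j=1: A[i]=25<=B[j]=27 take 25, i++
i=11 j=1: A[i]=27<=B[j]=27 take 27, i++
i=12 j=1: A[i]=30>B[j]=27 take 27, j++
i=12 j=2: A[i]=30<=B[j]=38 take 30, i++
i=13 j=2: A[i]=31<=B[j]=38 take 31, i++
i=14 j=2: A[i]=37<=B[j]=38 take 37, i++
i=15 j=2: A[i]=38<=B[j]=38 take 38, i++
i=16 j=2: A done, take B[j]=38, j++

merged[9] = 23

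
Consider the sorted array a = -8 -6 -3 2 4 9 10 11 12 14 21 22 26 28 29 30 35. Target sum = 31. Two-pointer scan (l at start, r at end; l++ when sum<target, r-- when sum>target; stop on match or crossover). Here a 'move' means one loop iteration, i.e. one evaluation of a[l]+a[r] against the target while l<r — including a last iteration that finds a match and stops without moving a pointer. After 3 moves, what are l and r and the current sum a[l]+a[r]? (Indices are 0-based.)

l=2, r=15, sum=27

[0,16] -8+35=27 <31 → l++
[1,16] -6+35=29 <31 → l++
[2,16] -3+35=32 >31 → r--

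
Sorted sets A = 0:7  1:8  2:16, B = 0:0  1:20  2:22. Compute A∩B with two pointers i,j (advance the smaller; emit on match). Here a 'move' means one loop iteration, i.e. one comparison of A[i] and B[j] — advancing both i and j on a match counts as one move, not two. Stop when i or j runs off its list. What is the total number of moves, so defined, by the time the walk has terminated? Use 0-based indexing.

i=0 j=0: 7>0, j++
i=0 j=1: 7<20, i++
i=1 j=1: 8<20, i++
i=2 j=1: 16<20, i++

4 moves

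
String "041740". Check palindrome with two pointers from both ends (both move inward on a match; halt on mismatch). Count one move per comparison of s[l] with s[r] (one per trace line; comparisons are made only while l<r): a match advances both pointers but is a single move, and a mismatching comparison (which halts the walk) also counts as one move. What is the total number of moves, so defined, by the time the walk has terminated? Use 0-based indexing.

3 moves

l=0 r=5: '0'=='0', l++,r--
l=1 r=4: '4'=='4', l++,r--
l=2 r=3: '1'!='7', stop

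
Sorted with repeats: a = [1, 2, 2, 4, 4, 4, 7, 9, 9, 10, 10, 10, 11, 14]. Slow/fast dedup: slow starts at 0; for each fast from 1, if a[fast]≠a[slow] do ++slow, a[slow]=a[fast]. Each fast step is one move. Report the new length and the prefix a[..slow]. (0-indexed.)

(s=0,f=1) a[fast]=2≠a[slow]=1 write a[1]=2 → slow++,fast++
(s=1,f=2) a[fast]=2=a[slow] dup → fast++
(s=1,f=3) a[fast]=4≠a[slow]=2 write a[2]=4 → slow++,fast++
(s=2,f=4) a[fast]=4=a[slow] dup → fast++
(s=2,f=5) a[fast]=4=a[slow] dup → fast++
(s=2,f=6) a[fast]=7≠a[slow]=4 write a[3]=7 → slow++,fast++
(s=3,f=7) a[fast]=9≠a[slow]=7 write a[4]=9 → slow++,fast++
(s=4,f=8) a[fast]=9=a[slow] dup → fast++
(s=4,f=9) a[fast]=10≠a[slow]=9 write a[5]=10 → slow++,fast++
(s=5,f=10) a[fast]=10=a[slow] dup → fast++
(s=5,f=11) a[fast]=10=a[slow] dup → fast++
(s=5,f=12) a[fast]=11≠a[slow]=10 write a[6]=11 → slow++,fast++
(s=6,f=13) a[fast]=14≠a[slow]=11 write a[7]=14 → slow++,fast++

length 8; prefix = [1, 2, 4, 7, 9, 10, 11, 14]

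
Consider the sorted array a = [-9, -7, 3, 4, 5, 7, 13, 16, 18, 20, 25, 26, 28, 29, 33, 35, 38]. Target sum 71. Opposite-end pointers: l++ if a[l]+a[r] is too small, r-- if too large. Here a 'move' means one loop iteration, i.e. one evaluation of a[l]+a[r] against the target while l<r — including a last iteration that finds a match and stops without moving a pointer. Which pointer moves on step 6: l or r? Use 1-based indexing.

l

[1,17] -9+38=29 <71 → l++
[2,17] -7+38=31 <71 → l++
[3,17] 3+38=41 <71 → l++
[4,17] 4+38=42 <71 → l++
[5,17] 5+38=43 <71 → l++
[6,17] 7+38=45 <71 → l++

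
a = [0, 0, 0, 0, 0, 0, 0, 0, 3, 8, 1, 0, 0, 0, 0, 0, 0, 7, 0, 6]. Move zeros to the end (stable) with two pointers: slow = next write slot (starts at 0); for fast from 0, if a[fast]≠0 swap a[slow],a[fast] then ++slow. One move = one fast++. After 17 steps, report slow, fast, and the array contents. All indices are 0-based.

(s=0,f=0) a[fast]=0 → fast++
(s=0,f=1) a[fast]=0 → fast++
(s=0,f=2) a[fast]=0 → fast++
(s=0,f=3) a[fast]=0 → fast++
(s=0,f=4) a[fast]=0 → fast++
(s=0,f=5) a[fast]=0 → fast++
(s=0,f=6) a[fast]=0 → fast++
(s=0,f=7) a[fast]=0 → fast++
(s=0,f=8) a[fast]=3≠0 swap→a[0]=3 → slow++,fast++
(s=1,f=9) a[fast]=8≠0 swap→a[1]=8 → slow++,fast++
(s=2,f=10) a[fast]=1≠0 swap→a[2]=1 → slow++,fast++
(s=3,f=11) a[fast]=0 → fast++
(s=3,f=12) a[fast]=0 → fast++
(s=3,f=13) a[fast]=0 → fast++
(s=3,f=14) a[fast]=0 → fast++
(s=3,f=15) a[fast]=0 → fast++
(s=3,f=16) a[fast]=0 → fast++

slow=3, fast=17, a=[3, 8, 1, 0, 0, 0, 0, 0, 0, 0, 0, 0, 0, 0, 0, 0, 0, 7, 0, 6]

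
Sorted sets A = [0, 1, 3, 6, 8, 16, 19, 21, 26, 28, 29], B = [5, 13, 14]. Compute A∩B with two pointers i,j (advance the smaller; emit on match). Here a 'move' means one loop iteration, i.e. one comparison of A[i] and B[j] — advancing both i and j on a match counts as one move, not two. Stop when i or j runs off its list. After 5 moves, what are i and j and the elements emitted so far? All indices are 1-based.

i=1 j=1: 0<5, i++
i=2 j=1: 1<5, i++
i=3 j=1: 3<5, i++
i=4 j=1: 6>5, j++
i=4 j=2: 6<13, i++

i=5, j=2, emitted=[]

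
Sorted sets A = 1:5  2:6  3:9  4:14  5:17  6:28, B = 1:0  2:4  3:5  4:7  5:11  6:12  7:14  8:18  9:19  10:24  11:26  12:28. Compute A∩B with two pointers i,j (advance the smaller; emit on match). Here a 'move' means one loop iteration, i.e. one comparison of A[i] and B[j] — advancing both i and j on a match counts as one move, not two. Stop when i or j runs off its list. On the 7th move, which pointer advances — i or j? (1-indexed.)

j

i=1 j=1: 5>0, j++
i=1 j=2: 5>4, j++
i=1 j=3: 5==5 emit, i++,j++
i=2 j=4: 6<7, i++
i=3 j=4: 9>7, j++
i=3 j=5: 9<11, i++
i=4 j=5: 14>11, j++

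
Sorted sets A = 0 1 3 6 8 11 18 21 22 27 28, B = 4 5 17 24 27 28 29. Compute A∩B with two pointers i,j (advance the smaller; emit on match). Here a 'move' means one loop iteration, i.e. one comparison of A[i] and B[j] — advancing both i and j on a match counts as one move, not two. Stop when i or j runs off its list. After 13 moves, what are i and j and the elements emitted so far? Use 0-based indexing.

i=0 j=0: 0<4, i++
i=1 j=0: 1<4, i++
i=2 j=0: 3<4, i++
i=3 j=0: 6>4, j++
i=3 j=1: 6>5, j++
i=3 j=2: 6<17, i++
i=4 j=2: 8<17, i++
i=5 j=2: 11<17, i++
i=6 j=2: 18>17, j++
i=6 j=3: 18<24, i++
i=7 j=3: 21<24, i++
i=8 j=3: 22<24, i++
i=9 j=3: 27>24, j++

i=9, j=4, emitted=[]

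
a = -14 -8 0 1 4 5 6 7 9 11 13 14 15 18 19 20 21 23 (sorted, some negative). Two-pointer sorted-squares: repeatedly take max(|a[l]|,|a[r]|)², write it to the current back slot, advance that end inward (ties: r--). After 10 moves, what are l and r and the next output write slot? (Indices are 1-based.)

l=2, r=9, next write slot=8

[1,18] |-14|<=|23| out[18]=529 → r--
[1,17] |-14|<=|21| out[17]=441 → r--
[1,16] |-14|<=|20| out[16]=400 → r--
[1,15] |-14|<=|19| out[15]=361 → r--
[1,14] |-14|<=|18| out[14]=324 → r--
[1,13] |-14|<=|15| out[13]=225 → r--
[1,12] |-14|<=|14| out[12]=196 → r--
[1,11] |-14|>|13| out[11]=196 → l++
[2,11] |-8|<=|13| out[10]=169 → r--
[2,10] |-8|<=|11| out[9]=121 → r--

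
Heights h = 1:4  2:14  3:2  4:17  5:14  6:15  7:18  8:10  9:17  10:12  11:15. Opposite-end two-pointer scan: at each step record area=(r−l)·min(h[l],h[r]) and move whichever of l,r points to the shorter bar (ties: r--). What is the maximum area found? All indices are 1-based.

max area = 126

l=1 r=11: min(4,15)*10=40 best=40 *, l++
l=2 r=11: min(14,15)*9=126 best=126 *, l++
l=3 r=11: min(2,15)*8=16 best=126, l++
l=4 r=11: min(17,15)*7=105 best=126, r--
l=4 r=10: min(17,12)*6=72 best=126, r--
l=4 r=9: min(17,17)*5=85 best=126, r--
l=4 r=8: min(17,10)*4=40 best=126, r--
l=4 r=7: min(17,18)*3=51 best=126, l++
l=5 r=7: min(14,18)*2=28 best=126, l++
l=6 r=7: min(15,18)*1=15 best=126, l++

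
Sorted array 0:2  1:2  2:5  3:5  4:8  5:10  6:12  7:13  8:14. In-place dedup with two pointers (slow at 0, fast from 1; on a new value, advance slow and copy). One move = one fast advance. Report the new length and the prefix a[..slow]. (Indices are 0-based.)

length 7; prefix = [2, 5, 8, 10, 12, 13, 14]

(s=0,f=1) a[fast]=2=a[slow] dup → fast++
(s=0,f=2) a[fast]=5≠a[slow]=2 write a[1]=5 → slow++,fast++
(s=1,f=3) a[fast]=5=a[slow] dup → fast++
(s=1,f=4) a[fast]=8≠a[slow]=5 write a[2]=8 → slow++,fast++
(s=2,f=5) a[fast]=10≠a[slow]=8 write a[3]=10 → slow++,fast++
(s=3,f=6) a[fast]=12≠a[slow]=10 write a[4]=12 → slow++,fast++
(s=4,f=7) a[fast]=13≠a[slow]=12 write a[5]=13 → slow++,fast++
(s=5,f=8) a[fast]=14≠a[slow]=13 write a[6]=14 → slow++,fast++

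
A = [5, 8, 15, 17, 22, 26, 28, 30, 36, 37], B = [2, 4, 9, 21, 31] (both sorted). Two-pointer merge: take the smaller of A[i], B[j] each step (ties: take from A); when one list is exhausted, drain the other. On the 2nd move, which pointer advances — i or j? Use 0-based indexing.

j

[i=0,j=0] A[i]=5>B[j]=2 take 2 → j++
[i=0,j=1] A[i]=5>B[j]=4 take 4 → j++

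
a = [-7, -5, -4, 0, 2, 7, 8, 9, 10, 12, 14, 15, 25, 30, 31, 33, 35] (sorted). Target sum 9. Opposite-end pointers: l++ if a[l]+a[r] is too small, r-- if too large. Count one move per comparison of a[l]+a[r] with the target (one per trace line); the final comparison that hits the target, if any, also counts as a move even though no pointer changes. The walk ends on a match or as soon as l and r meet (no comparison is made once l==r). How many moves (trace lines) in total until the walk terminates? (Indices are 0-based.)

8 moves

[0,16] -7+35=28 >9 → r--
[0,15] -7+33=26 >9 → r--
[0,14] -7+31=24 >9 → r--
[0,13] -7+30=23 >9 → r--
[0,12] -7+25=18 >9 → r--
[0,11] -7+15=8 <9 → l++
[1,11] -5+15=10 >9 → r--
[1,10] -5+14=9 → found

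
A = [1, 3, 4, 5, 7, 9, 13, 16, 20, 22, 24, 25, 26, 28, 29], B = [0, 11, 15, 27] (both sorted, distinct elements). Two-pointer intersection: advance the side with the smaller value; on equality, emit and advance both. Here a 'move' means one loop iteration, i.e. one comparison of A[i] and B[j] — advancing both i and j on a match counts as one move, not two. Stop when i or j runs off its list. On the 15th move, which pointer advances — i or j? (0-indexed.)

i=0 j=0: 1>0, j++
i=0 j=1: 1<11, i++
i=1 j=1: 3<11, i++
i=2 j=1: 4<11, i++
i=3 j=1: 5<11, i++
i=4 j=1: 7<11, i++
i=5 j=1: 9<11, i++
i=6 j=1: 13>11, j++
i=6 j=2: 13<15, i++
i=7 j=2: 16>15, j++
i=7 j=3: 16<27, i++
i=8 j=3: 20<27, i++
i=9 j=3: 22<27, i++
i=10 j=3: 24<27, i++
i=11 j=3: 25<27, i++

i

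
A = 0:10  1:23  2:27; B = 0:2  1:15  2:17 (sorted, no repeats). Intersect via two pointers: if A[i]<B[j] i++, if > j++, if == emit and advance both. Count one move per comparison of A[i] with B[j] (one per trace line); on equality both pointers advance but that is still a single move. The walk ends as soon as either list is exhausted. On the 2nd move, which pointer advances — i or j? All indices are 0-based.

i

i=0 j=0: 10>2, j++
i=0 j=1: 10<15, i++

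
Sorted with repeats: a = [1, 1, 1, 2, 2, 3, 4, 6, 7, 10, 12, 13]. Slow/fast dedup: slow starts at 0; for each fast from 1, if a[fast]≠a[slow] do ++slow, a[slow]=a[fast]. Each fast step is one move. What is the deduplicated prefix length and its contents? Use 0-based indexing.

slow=0 fast=1: a[fast]=1=a[slow] dup, fast++
slow=0 fast=2: a[fast]=1=a[slow] dup, fast++
slow=0 fast=3: a[fast]=2≠a[slow]=1 write a[1]=2, slow++,fast++
slow=1 fast=4: a[fast]=2=a[slow] dup, fast++
slow=1 fast=5: a[fast]=3≠a[slow]=2 write a[2]=3, slow++,fast++
slow=2 fast=6: a[fast]=4≠a[slow]=3 write a[3]=4, slow++,fast++
slow=3 fast=7: a[fast]=6≠a[slow]=4 write a[4]=6, slow++,fast++
slow=4 fast=8: a[fast]=7≠a[slow]=6 write a[5]=7, slow++,fast++
slow=5 fast=9: a[fast]=10≠a[slow]=7 write a[6]=10, slow++,fast++
slow=6 fast=10: a[fast]=12≠a[slow]=10 write a[7]=12, slow++,fast++
slow=7 fast=11: a[fast]=13≠a[slow]=12 write a[8]=13, slow++,fast++

length 9; prefix = [1, 2, 3, 4, 6, 7, 10, 12, 13]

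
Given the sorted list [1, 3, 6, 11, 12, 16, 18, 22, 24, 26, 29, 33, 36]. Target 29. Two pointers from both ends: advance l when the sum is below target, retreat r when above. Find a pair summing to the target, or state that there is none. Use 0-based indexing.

l=0 r=12: 1+36=37 >29, r--
l=0 r=11: 1+33=34 >29, r--
l=0 r=10: 1+29=30 >29, r--
l=0 r=9: 1+26=27 <29, l++
l=1 r=9: 3+26=29, found

(3, 26)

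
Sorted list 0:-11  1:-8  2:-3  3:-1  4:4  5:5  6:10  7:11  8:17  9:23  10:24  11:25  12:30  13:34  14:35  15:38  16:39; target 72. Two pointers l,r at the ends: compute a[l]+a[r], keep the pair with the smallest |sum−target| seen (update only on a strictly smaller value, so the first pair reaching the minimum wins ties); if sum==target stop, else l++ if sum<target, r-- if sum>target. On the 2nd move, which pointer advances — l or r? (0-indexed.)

[0,16] -11+39=28 d=44 * → l++
[1,16] -8+39=31 d=41 * → l++

l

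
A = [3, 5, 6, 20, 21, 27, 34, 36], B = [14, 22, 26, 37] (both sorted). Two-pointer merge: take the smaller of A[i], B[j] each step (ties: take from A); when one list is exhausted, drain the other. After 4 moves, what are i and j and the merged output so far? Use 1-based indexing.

i=4, j=2, merged so far=[3, 5, 6, 14]

i=1 j=1: A[i]=3<=B[j]=14 take 3, i++
i=2 j=1: A[i]=5<=B[j]=14 take 5, i++
i=3 j=1: A[i]=6<=B[j]=14 take 6, i++
i=4 j=1: A[i]=20>B[j]=14 take 14, j++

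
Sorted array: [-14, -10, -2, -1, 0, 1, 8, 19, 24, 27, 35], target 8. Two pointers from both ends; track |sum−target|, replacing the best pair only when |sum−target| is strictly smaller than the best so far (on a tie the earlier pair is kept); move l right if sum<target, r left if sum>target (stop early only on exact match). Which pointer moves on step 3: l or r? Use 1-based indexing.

[1,11] -14+35=21 d=13 * → r--
[1,10] -14+27=13 d=5 * → r--
[1,9] -14+24=10 d=2 * → r--

r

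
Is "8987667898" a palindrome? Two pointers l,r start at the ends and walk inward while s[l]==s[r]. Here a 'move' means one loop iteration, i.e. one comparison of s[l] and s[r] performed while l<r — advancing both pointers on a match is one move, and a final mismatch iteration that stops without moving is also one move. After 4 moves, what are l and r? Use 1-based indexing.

l=1 r=10: '8'=='8', l++,r--
l=2 r=9: '9'=='9', l++,r--
l=3 r=8: '8'=='8', l++,r--
l=4 r=7: '7'=='7', l++,r--

l=5, r=6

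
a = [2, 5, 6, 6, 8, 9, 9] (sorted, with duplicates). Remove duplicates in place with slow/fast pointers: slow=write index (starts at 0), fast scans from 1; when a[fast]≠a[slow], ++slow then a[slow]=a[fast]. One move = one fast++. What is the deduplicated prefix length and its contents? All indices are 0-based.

slow=0 fast=1: a[fast]=5≠a[slow]=2 write a[1]=5, slow++,fast++
slow=1 fast=2: a[fast]=6≠a[slow]=5 write a[2]=6, slow++,fast++
slow=2 fast=3: a[fast]=6=a[slow] dup, fast++
slow=2 fast=4: a[fast]=8≠a[slow]=6 write a[3]=8, slow++,fast++
slow=3 fast=5: a[fast]=9≠a[slow]=8 write a[4]=9, slow++,fast++
slow=4 fast=6: a[fast]=9=a[slow] dup, fast++

length 5; prefix = [2, 5, 6, 8, 9]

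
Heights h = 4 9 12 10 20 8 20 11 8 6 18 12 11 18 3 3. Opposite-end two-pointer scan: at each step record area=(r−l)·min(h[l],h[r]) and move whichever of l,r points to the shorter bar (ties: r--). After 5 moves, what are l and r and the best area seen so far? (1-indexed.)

l=4, r=14, best area=132

[1,16] min(4,3)*15=45 best=45 * → r--
[1,15] min(4,3)*14=42 best=45 → r--
[1,14] min(4,18)*13=52 best=52 * → l++
[2,14] min(9,18)*12=108 best=108 * → l++
[3,14] min(12,18)*11=132 best=132 * → l++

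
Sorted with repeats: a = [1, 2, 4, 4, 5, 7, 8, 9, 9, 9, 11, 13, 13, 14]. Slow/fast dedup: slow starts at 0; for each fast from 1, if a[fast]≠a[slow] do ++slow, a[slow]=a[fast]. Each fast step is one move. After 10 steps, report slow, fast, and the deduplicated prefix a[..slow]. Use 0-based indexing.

slow=7, fast=11, prefix=[1, 2, 4, 5, 7, 8, 9, 11]

slow=0 fast=1: a[fast]=2≠a[slow]=1 write a[1]=2, slow++,fast++
slow=1 fast=2: a[fast]=4≠a[slow]=2 write a[2]=4, slow++,fast++
slow=2 fast=3: a[fast]=4=a[slow] dup, fast++
slow=2 fast=4: a[fast]=5≠a[slow]=4 write a[3]=5, slow++,fast++
slow=3 fast=5: a[fast]=7≠a[slow]=5 write a[4]=7, slow++,fast++
slow=4 fast=6: a[fast]=8≠a[slow]=7 write a[5]=8, slow++,fast++
slow=5 fast=7: a[fast]=9≠a[slow]=8 write a[6]=9, slow++,fast++
slow=6 fast=8: a[fast]=9=a[slow] dup, fast++
slow=6 fast=9: a[fast]=9=a[slow] dup, fast++
slow=6 fast=10: a[fast]=11≠a[slow]=9 write a[7]=11, slow++,fast++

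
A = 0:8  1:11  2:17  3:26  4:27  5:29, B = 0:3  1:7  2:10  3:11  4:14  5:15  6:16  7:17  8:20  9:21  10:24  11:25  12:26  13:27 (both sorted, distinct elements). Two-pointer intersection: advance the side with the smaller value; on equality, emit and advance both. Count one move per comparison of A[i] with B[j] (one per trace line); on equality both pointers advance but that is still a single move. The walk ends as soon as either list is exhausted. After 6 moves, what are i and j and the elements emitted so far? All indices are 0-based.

[i=0,j=0] 8>3 → j++
[i=0,j=1] 8>7 → j++
[i=0,j=2] 8<10 → i++
[i=1,j=2] 11>10 → j++
[i=1,j=3] 11==11 emit → i++,j++
[i=2,j=4] 17>14 → j++

i=2, j=5, emitted=[11]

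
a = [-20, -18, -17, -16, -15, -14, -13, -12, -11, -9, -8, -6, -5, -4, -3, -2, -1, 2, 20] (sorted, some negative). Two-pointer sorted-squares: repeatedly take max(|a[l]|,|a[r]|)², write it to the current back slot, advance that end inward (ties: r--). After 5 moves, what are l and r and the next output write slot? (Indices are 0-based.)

[0,18] |-20|<=|20| out[18]=400 → r--
[0,17] |-20|>|2| out[17]=400 → l++
[1,17] |-18|>|2| out[16]=324 → l++
[2,17] |-17|>|2| out[15]=289 → l++
[3,17] |-16|>|2| out[14]=256 → l++

l=4, r=17, next write slot=13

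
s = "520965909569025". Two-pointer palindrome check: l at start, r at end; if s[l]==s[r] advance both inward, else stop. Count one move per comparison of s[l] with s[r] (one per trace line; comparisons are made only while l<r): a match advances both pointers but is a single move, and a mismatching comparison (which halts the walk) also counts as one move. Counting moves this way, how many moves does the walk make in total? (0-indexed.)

7 moves

l=0 r=14: '5'=='5', l++,r--
l=1 r=13: '2'=='2', l++,r--
l=2 r=12: '0'=='0', l++,r--
l=3 r=11: '9'=='9', l++,r--
l=4 r=10: '6'=='6', l++,r--
l=5 r=9: '5'=='5', l++,r--
l=6 r=8: '9'=='9', l++,r--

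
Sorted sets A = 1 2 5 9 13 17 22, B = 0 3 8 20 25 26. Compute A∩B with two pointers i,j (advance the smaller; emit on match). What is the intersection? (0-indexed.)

[i=0,j=0] 1>0 → j++
[i=0,j=1] 1<3 → i++
[i=1,j=1] 2<3 → i++
[i=2,j=1] 5>3 → j++
[i=2,j=2] 5<8 → i++
[i=3,j=2] 9>8 → j++
[i=3,j=3] 9<20 → i++
[i=4,j=3] 13<20 → i++
[i=5,j=3] 17<20 → i++
[i=6,j=3] 22>20 → j++
[i=6,j=4] 22<25 → i++

intersection = []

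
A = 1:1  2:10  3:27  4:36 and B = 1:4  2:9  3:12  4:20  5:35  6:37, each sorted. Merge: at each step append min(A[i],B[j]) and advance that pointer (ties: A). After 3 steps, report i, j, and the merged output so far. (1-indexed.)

i=1 j=1: A[i]=1<=B[j]=4 take 1, i++
i=2 j=1: A[i]=10>B[j]=4 take 4, j++
i=2 j=2: A[i]=10>B[j]=9 take 9, j++

i=2, j=3, merged so far=[1, 4, 9]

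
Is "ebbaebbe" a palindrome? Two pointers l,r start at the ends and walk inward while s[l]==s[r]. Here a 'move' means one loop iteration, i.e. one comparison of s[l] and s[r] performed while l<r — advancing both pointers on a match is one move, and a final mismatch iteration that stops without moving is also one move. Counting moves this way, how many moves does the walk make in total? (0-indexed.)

4 moves

[0,7] 'e'=='e' → l++,r--
[1,6] 'b'=='b' → l++,r--
[2,5] 'b'=='b' → l++,r--
[3,4] 'a'!='e' → stop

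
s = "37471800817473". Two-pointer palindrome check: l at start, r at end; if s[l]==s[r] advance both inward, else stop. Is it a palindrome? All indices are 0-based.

[0,13] '3'=='3' → l++,r--
[1,12] '7'=='7' → l++,r--
[2,11] '4'=='4' → l++,r--
[3,10] '7'=='7' → l++,r--
[4,9] '1'=='1' → l++,r--
[5,8] '8'=='8' → l++,r--
[6,7] '0'=='0' → l++,r--

palindrome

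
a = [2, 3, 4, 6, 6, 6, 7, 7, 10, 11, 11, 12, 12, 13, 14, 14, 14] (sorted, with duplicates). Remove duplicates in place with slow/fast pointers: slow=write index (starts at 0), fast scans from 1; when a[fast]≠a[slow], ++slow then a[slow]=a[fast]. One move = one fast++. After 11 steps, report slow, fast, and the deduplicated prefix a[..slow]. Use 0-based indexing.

(s=0,f=1) a[fast]=3≠a[slow]=2 write a[1]=3 → slow++,fast++
(s=1,f=2) a[fast]=4≠a[slow]=3 write a[2]=4 → slow++,fast++
(s=2,f=3) a[fast]=6≠a[slow]=4 write a[3]=6 → slow++,fast++
(s=3,f=4) a[fast]=6=a[slow] dup → fast++
(s=3,f=5) a[fast]=6=a[slow] dup → fast++
(s=3,f=6) a[fast]=7≠a[slow]=6 write a[4]=7 → slow++,fast++
(s=4,f=7) a[fast]=7=a[slow] dup → fast++
(s=4,f=8) a[fast]=10≠a[slow]=7 write a[5]=10 → slow++,fast++
(s=5,f=9) a[fast]=11≠a[slow]=10 write a[6]=11 → slow++,fast++
(s=6,f=10) a[fast]=11=a[slow] dup → fast++
(s=6,f=11) a[fast]=12≠a[slow]=11 write a[7]=12 → slow++,fast++

slow=7, fast=12, prefix=[2, 3, 4, 6, 7, 10, 11, 12]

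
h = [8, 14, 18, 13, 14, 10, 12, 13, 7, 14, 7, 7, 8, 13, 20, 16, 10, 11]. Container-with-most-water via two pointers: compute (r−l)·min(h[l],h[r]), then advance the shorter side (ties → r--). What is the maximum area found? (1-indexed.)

[1,18] min(8,11)*17=136 best=136 * → l++
[2,18] min(14,11)*16=176 best=176 * → r--
[2,17] min(14,10)*15=150 best=176 → r--
[2,16] min(14,16)*14=196 best=196 * → l++
[3,16] min(18,16)*13=208 best=208 * → r--
[3,15] min(18,20)*12=216 best=216 * → l++
[4,15] min(13,20)*11=143 best=216 → l++
[5,15] min(14,20)*10=140 best=216 → l++
[6,15] min(10,20)*9=90 best=216 → l++
[7,15] min(12,20)*8=96 best=216 → l++
[8,15] min(13,20)*7=91 best=216 → l++
[9,15] min(7,20)*6=42 best=216 → l++
[10,15] min(14,20)*5=70 best=216 → l++
[11,15] min(7,20)*4=28 best=216 → l++
[12,15] min(7,20)*3=21 best=216 → l++
[13,15] min(8,20)*2=16 best=216 → l++
[14,15] min(13,20)*1=13 best=216 → l++

max area = 216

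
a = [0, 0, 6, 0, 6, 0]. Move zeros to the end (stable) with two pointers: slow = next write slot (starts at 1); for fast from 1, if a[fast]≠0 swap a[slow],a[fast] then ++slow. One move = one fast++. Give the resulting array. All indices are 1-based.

(s=1,f=1) a[fast]=0 → fast++
(s=1,f=2) a[fast]=0 → fast++
(s=1,f=3) a[fast]=6≠0 swap→a[1]=6 → slow++,fast++
(s=2,f=4) a[fast]=0 → fast++
(s=2,f=5) a[fast]=6≠0 swap→a[2]=6 → slow++,fast++
(s=3,f=6) a[fast]=0 → fast++

[6, 6, 0, 0, 0, 0]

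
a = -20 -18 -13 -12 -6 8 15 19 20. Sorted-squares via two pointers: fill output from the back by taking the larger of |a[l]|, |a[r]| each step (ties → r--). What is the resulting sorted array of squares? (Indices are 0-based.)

l=0 r=8: |-20|<=|20| out[8]=400, r--
l=0 r=7: |-20|>|19| out[7]=400, l++
l=1 r=7: |-18|<=|19| out[6]=361, r--
l=1 r=6: |-18|>|15| out[5]=324, l++
l=2 r=6: |-13|<=|15| out[4]=225, r--
l=2 r=5: |-13|>|8| out[3]=169, l++
l=3 r=5: |-12|>|8| out[2]=144, l++
l=4 r=5: |-6|<=|8| out[1]=64, r--
l=4 r=4: |-6|<=|-6| out[0]=36, r--

[36, 64, 144, 169, 225, 324, 361, 400, 400]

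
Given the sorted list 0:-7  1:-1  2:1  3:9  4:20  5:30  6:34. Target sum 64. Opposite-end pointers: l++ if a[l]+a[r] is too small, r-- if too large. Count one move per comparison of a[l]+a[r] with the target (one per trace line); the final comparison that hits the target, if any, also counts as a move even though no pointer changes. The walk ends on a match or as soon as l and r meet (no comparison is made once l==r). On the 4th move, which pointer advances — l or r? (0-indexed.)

[0,6] -7+34=27 <64 → l++
[1,6] -1+34=33 <64 → l++
[2,6] 1+34=35 <64 → l++
[3,6] 9+34=43 <64 → l++

l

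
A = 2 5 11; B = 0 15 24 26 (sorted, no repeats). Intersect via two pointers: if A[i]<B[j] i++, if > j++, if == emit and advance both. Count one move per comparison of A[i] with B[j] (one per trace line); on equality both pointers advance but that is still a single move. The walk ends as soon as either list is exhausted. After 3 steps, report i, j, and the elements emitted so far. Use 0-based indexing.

[i=0,j=0] 2>0 → j++
[i=0,j=1] 2<15 → i++
[i=1,j=1] 5<15 → i++

i=2, j=1, emitted=[]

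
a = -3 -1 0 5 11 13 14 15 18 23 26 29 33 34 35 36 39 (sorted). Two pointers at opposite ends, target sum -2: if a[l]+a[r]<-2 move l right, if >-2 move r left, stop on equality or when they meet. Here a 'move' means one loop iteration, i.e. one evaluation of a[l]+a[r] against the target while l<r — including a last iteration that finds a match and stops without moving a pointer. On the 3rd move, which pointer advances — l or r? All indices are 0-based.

r

[0,16] -3+39=36 >-2 → r--
[0,15] -3+36=33 >-2 → r--
[0,14] -3+35=32 >-2 → r--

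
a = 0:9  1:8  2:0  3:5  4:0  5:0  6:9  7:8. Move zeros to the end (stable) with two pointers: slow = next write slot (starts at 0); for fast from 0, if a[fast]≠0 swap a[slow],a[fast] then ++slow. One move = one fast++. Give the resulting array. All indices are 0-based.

slow=0 fast=0: a[fast]=9≠0 swap→a[0]=9, slow++,fast++
slow=1 fast=1: a[fast]=8≠0 swap→a[1]=8, slow++,fast++
slow=2 fast=2: a[fast]=0, fast++
slow=2 fast=3: a[fast]=5≠0 swap→a[2]=5, slow++,fast++
slow=3 fast=4: a[fast]=0, fast++
slow=3 fast=5: a[fast]=0, fast++
slow=3 fast=6: a[fast]=9≠0 swap→a[3]=9, slow++,fast++
slow=4 fast=7: a[fast]=8≠0 swap→a[4]=8, slow++,fast++

[9, 8, 5, 9, 8, 0, 0, 0]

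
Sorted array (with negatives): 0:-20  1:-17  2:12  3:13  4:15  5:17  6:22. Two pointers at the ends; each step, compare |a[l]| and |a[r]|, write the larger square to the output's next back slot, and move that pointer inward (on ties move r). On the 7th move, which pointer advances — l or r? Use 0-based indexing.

l=0 r=6: |-20|<=|22| out[6]=484, r--
l=0 r=5: |-20|>|17| out[5]=400, l++
l=1 r=5: |-17|<=|17| out[4]=289, r--
l=1 r=4: |-17|>|15| out[3]=289, l++
l=2 r=4: |12|<=|15| out[2]=225, r--
l=2 r=3: |12|<=|13| out[1]=169, r--
l=2 r=2: |12|<=|12| out[0]=144, r--

r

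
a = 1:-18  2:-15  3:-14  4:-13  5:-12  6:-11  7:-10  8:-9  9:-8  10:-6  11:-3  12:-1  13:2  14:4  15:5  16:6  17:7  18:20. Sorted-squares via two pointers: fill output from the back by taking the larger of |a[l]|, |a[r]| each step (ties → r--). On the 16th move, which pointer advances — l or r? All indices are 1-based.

l=1 r=18: |-18|<=|20| out[18]=400, r--
l=1 r=17: |-18|>|7| out[17]=324, l++
l=2 r=17: |-15|>|7| out[16]=225, l++
l=3 r=17: |-14|>|7| out[15]=196, l++
l=4 r=17: |-13|>|7| out[14]=169, l++
l=5 r=17: |-12|>|7| out[13]=144, l++
l=6 r=17: |-11|>|7| out[12]=121, l++
l=7 r=17: |-10|>|7| out[11]=100, l++
l=8 r=17: |-9|>|7| out[10]=81, l++
l=9 r=17: |-8|>|7| out[9]=64, l++
l=10 r=17: |-6|<=|7| out[8]=49, r--
l=10 r=16: |-6|<=|6| out[7]=36, r--
l=10 r=15: |-6|>|5| out[6]=36, l++
l=11 r=15: |-3|<=|5| out[5]=25, r--
l=11 r=14: |-3|<=|4| out[4]=16, r--
l=11 r=13: |-3|>|2| out[3]=9, l++

l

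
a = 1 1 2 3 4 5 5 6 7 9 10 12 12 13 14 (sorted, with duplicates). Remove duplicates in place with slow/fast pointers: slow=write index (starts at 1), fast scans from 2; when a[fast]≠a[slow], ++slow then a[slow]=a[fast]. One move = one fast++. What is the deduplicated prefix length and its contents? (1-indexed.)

length 12; prefix = [1, 2, 3, 4, 5, 6, 7, 9, 10, 12, 13, 14]

slow=1 fast=2: a[fast]=1=a[slow] dup, fast++
slow=1 fast=3: a[fast]=2≠a[slow]=1 write a[2]=2, slow++,fast++
slow=2 fast=4: a[fast]=3≠a[slow]=2 write a[3]=3, slow++,fast++
slow=3 fast=5: a[fast]=4≠a[slow]=3 write a[4]=4, slow++,fast++
slow=4 fast=6: a[fast]=5≠a[slow]=4 write a[5]=5, slow++,fast++
slow=5 fast=7: a[fast]=5=a[slow] dup, fast++
slow=5 fast=8: a[fast]=6≠a[slow]=5 write a[6]=6, slow++,fast++
slow=6 fast=9: a[fast]=7≠a[slow]=6 write a[7]=7, slow++,fast++
slow=7 fast=10: a[fast]=9≠a[slow]=7 write a[8]=9, slow++,fast++
slow=8 fast=11: a[fast]=10≠a[slow]=9 write a[9]=10, slow++,fast++
slow=9 fast=12: a[fast]=12≠a[slow]=10 write a[10]=12, slow++,fast++
slow=10 fast=13: a[fast]=12=a[slow] dup, fast++
slow=10 fast=14: a[fast]=13≠a[slow]=12 write a[11]=13, slow++,fast++
slow=11 fast=15: a[fast]=14≠a[slow]=13 write a[12]=14, slow++,fast++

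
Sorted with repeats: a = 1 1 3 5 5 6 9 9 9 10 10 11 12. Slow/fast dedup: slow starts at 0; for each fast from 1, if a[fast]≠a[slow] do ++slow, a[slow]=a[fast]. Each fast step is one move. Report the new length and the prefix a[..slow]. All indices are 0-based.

slow=0 fast=1: a[fast]=1=a[slow] dup, fast++
slow=0 fast=2: a[fast]=3≠a[slow]=1 write a[1]=3, slow++,fast++
slow=1 fast=3: a[fast]=5≠a[slow]=3 write a[2]=5, slow++,fast++
slow=2 fast=4: a[fast]=5=a[slow] dup, fast++
slow=2 fast=5: a[fast]=6≠a[slow]=5 write a[3]=6, slow++,fast++
slow=3 fast=6: a[fast]=9≠a[slow]=6 write a[4]=9, slow++,fast++
slow=4 fast=7: a[fast]=9=a[slow] dup, fast++
slow=4 fast=8: a[fast]=9=a[slow] dup, fast++
slow=4 fast=9: a[fast]=10≠a[slow]=9 write a[5]=10, slow++,fast++
slow=5 fast=10: a[fast]=10=a[slow] dup, fast++
slow=5 fast=11: a[fast]=11≠a[slow]=10 write a[6]=11, slow++,fast++
slow=6 fast=12: a[fast]=12≠a[slow]=11 write a[7]=12, slow++,fast++

length 8; prefix = [1, 3, 5, 6, 9, 10, 11, 12]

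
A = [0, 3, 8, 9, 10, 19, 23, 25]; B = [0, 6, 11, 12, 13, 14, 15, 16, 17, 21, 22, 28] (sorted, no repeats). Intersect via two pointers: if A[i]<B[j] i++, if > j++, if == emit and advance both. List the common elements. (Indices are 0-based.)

[i=0,j=0] 0==0 emit → i++,j++
[i=1,j=1] 3<6 → i++
[i=2,j=1] 8>6 → j++
[i=2,j=2] 8<11 → i++
[i=3,j=2] 9<11 → i++
[i=4,j=2] 10<11 → i++
[i=5,j=2] 19>11 → j++
[i=5,j=3] 19>12 → j++
[i=5,j=4] 19>13 → j++
[i=5,j=5] 19>14 → j++
[i=5,j=6] 19>15 → j++
[i=5,j=7] 19>16 → j++
[i=5,j=8] 19>17 → j++
[i=5,j=9] 19<21 → i++
[i=6,j=9] 23>21 → j++
[i=6,j=10] 23>22 → j++
[i=6,j=11] 23<28 → i++
[i=7,j=11] 25<28 → i++

intersection = [0]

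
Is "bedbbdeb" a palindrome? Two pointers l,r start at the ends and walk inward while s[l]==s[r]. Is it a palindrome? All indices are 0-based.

palindrome

[0,7] 'b'=='b' → l++,r--
[1,6] 'e'=='e' → l++,r--
[2,5] 'd'=='d' → l++,r--
[3,4] 'b'=='b' → l++,r--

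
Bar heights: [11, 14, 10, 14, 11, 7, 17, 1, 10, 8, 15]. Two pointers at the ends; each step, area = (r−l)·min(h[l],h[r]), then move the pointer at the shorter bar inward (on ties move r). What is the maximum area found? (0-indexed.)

max area = 126

[0,10] min(11,15)*10=110 best=110 * → l++
[1,10] min(14,15)*9=126 best=126 * → l++
[2,10] min(10,15)*8=80 best=126 → l++
[3,10] min(14,15)*7=98 best=126 → l++
[4,10] min(11,15)*6=66 best=126 → l++
[5,10] min(7,15)*5=35 best=126 → l++
[6,10] min(17,15)*4=60 best=126 → r--
[6,9] min(17,8)*3=24 best=126 → r--
[6,8] min(17,10)*2=20 best=126 → r--
[6,7] min(17,1)*1=1 best=126 → r--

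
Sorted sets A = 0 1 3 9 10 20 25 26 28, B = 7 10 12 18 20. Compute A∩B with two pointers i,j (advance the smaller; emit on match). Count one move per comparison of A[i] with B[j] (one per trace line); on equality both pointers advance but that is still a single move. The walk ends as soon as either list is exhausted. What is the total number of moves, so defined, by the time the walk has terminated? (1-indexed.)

9 moves

[i=1,j=1] 0<7 → i++
[i=2,j=1] 1<7 → i++
[i=3,j=1] 3<7 → i++
[i=4,j=1] 9>7 → j++
[i=4,j=2] 9<10 → i++
[i=5,j=2] 10==10 emit → i++,j++
[i=6,j=3] 20>12 → j++
[i=6,j=4] 20>18 → j++
[i=6,j=5] 20==20 emit → i++,j++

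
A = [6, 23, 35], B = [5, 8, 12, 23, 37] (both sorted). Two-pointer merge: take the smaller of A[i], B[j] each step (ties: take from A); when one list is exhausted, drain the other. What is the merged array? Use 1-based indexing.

i=1 j=1: A[i]=6>B[j]=5 take 5, j++
i=1 j=2: A[i]=6<=B[j]=8 take 6, i++
i=2 j=2: A[i]=23>B[j]=8 take 8, j++
i=2 j=3: A[i]=23>B[j]=12 take 12, j++
i=2 j=4: A[i]=23<=B[j]=23 take 23, i++
i=3 j=4: A[i]=35>B[j]=23 take 23, j++
i=3 j=5: A[i]=35<=B[j]=37 take 35, i++
i=4 j=5: A done, take B[j]=37, j++

[5, 6, 8, 12, 23, 23, 35, 37]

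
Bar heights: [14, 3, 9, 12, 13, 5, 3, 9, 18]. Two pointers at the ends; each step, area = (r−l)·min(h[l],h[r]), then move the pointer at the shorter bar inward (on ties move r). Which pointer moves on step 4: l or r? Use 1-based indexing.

l

l=1 r=9: min(14,18)*8=112 best=112 *, l++
l=2 r=9: min(3,18)*7=21 best=112, l++
l=3 r=9: min(9,18)*6=54 best=112, l++
l=4 r=9: min(12,18)*5=60 best=112, l++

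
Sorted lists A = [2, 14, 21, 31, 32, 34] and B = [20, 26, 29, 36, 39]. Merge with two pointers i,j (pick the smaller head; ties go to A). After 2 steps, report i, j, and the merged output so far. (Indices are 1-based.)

[i=1,j=1] A[i]=2<=B[j]=20 take 2 → i++
[i=2,j=1] A[i]=14<=B[j]=20 take 14 → i++

i=3, j=1, merged so far=[2, 14]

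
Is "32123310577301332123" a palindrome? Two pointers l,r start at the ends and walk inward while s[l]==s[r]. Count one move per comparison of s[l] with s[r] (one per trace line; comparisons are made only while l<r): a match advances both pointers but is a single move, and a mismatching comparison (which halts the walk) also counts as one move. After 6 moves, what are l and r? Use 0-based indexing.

[0,19] '3'=='3' → l++,r--
[1,18] '2'=='2' → l++,r--
[2,17] '1'=='1' → l++,r--
[3,16] '2'=='2' → l++,r--
[4,15] '3'=='3' → l++,r--
[5,14] '3'=='3' → l++,r--

l=6, r=13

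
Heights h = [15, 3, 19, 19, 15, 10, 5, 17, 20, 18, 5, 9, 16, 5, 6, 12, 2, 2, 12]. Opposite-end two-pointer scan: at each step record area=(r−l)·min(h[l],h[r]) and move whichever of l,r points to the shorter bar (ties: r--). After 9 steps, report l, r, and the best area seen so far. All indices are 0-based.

l=2, r=11, best area=216

l=0 r=18: min(15,12)*18=216 best=216 *, r--
l=0 r=17: min(15,2)*17=34 best=216, r--
l=0 r=16: min(15,2)*16=32 best=216, r--
l=0 r=15: min(15,12)*15=180 best=216, r--
l=0 r=14: min(15,6)*14=84 best=216, r--
l=0 r=13: min(15,5)*13=65 best=216, r--
l=0 r=12: min(15,16)*12=180 best=216, l++
l=1 r=12: min(3,16)*11=33 best=216, l++
l=2 r=12: min(19,16)*10=160 best=216, r--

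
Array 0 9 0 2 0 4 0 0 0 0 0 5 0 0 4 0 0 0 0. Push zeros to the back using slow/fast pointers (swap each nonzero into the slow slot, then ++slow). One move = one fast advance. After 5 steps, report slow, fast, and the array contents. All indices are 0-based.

(s=0,f=0) a[fast]=0 → fast++
(s=0,f=1) a[fast]=9≠0 swap→a[0]=9 → slow++,fast++
(s=1,f=2) a[fast]=0 → fast++
(s=1,f=3) a[fast]=2≠0 swap→a[1]=2 → slow++,fast++
(s=2,f=4) a[fast]=0 → fast++

slow=2, fast=5, a=[9, 2, 0, 0, 0, 4, 0, 0, 0, 0, 0, 5, 0, 0, 4, 0, 0, 0, 0]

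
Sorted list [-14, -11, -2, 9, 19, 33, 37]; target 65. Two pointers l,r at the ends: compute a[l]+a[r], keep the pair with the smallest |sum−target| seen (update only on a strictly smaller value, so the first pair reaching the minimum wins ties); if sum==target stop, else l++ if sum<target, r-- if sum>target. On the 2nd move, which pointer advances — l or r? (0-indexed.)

[0,6] -14+37=23 d=42 * → l++
[1,6] -11+37=26 d=39 * → l++

l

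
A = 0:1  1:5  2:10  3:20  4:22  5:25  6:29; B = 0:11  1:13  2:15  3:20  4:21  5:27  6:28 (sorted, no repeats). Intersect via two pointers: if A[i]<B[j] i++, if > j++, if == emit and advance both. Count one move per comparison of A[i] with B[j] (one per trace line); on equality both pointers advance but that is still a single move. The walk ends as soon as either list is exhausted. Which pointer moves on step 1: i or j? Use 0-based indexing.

i

[i=0,j=0] 1<11 → i++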